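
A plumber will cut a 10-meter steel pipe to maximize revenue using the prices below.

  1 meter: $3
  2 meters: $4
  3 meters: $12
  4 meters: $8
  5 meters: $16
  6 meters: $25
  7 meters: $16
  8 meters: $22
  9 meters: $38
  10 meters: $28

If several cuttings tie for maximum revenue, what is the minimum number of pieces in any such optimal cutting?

Let r[k] be the best obtainable value from length k. For each k, try every first piece i and keep the best of price[i] + r[k−i].
r[1] = 3
r[2] = 6  (first piece 1, then r[1]=3)
r[3] = 12
r[4] = 15  (first piece 1, then r[3]=12)
r[5] = 18  (first piece 1, then r[4]=15)
r[6] = 25
r[7] = 28  (first piece 1, then r[6]=25)
r[8] = 31  (first piece 1, then r[7]=28)
r[9] = 38
r[10] = 41  (first piece 1, then r[9]=38)
Maximum revenue is $41.
Now minimize piece count subject to staying optimal: for each k, pieces[k] = 1 + min over i with p[i]+r[k−i]=r[k] of pieces[k−i].
pieces[7] = 2
pieces[8] = 3
pieces[9] = 1
pieces[10] = 2

2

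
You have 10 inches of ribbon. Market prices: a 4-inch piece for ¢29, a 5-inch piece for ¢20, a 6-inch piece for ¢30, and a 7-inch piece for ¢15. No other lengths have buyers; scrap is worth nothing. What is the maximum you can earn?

Let f[k] be the best obtainable value from length k. For each k, try every first piece i and keep the best of price[i] + f[k−i].
f[1] = 0
f[2] = 0
f[3] = 0
f[4] = 29
f[5] = 29
f[6] = 30
f[7] = 30
f[8] = 58  (first piece 4, then f[4]=29)
f[9] = 58
f[10] = 59  (first piece 4, then f[6]=30)
One optimal cutting: 6 + 4 → ¢59.

59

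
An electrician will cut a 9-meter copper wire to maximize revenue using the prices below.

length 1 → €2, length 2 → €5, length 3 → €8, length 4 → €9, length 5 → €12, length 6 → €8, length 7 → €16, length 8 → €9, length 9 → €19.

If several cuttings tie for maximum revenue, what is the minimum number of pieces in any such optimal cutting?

3

Let r[k] be the best obtainable value from length k. For each k, try every first piece i and keep the best of price[i] + r[k−i].
r[1] = 2
r[2] = max(2+2, 5+0) = 5
r[3] = max(2+5, 5+2, 8+0) = 8
r[4] = max(2+8, 5+5, 8+2, 9+0) = 10
r[5] = max(2+10, 5+8, 8+5, 9+2, 12+0) = 13
r[6] = max(2+13, 5+10, 8+8, 9+5, 12+2, 8+0) = 16
r[7] = max(2+16, 5+13, 8+10, …, 8+2, 16+0) = 18
r[8] = max(2+18, 5+16, 8+13, …, 16+2, 9+0) = 21
r[9] = max(2+21, 5+18, 8+16, …, 9+2, 19+0) = 24
Maximum revenue is €24.
Now minimize piece count subject to staying optimal: for each k, pieces[k] = 1 + min over i with p[i]+r[k−i]=r[k] of pieces[k−i].
pieces[6] = 2
pieces[7] = 3
pieces[8] = 3
pieces[9] = 3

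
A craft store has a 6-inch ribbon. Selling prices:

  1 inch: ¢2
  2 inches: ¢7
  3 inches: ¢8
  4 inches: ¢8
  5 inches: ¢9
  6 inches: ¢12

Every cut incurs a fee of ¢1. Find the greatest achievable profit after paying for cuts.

Consider every possible first cut. v[k] is the best of p[i]+v[k−i] over all sellable i≤k, charging 1 whenever i<k.
v[1] = 2
v[2] = 7
v[3] = 8  (first piece 1, then v[2]=7)
v[4] = 13  (first piece 2, then v[2]=7)
v[5] = 14  (first piece 1, then v[4]=13)
v[6] = 19  (first piece 2, then v[4]=13)
One optimal plan: pieces 2 + 2 + 2 (2 cuts) → ¢21 − ¢2 = ¢19.

19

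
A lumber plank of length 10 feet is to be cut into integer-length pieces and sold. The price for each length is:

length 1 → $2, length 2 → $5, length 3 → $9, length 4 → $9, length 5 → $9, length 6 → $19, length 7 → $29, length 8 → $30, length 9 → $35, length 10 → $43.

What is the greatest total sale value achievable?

Consider every possible first cut. r[k] is the best of p[i]+r[k−i] over all sellable i≤k.
r[1] = 2
r[2] = 5
r[3] = 9
r[4] = 11  (first piece 1, then r[3]=9)
r[5] = 14  (first piece 2, then r[3]=9)
r[6] = 19
r[7] = 29
r[8] = 31  (first piece 1, then r[7]=29)
r[9] = 35
r[10] = 43
Best is to sell the whole 10-foot piece uncut for $43.

43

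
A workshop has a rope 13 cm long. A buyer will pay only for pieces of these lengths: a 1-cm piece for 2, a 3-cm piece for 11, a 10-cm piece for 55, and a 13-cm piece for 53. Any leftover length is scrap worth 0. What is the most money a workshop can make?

Let best[k] be the best obtainable value from length k. For each k, try every first piece i and keep the best of price[i] + best[k−i].
best[1] = 2
best[2] = 4  (first piece 1, then best[1]=2)
best[3] = max(2+4, 11+0) = 11
best[4] = max(2+11, 11+2) = 13
best[5] = max(2+13, 11+4) = 15
best[6] = max(2+15, 11+11) = 22
best[7] = max(2+22, 11+13) = 24
best[8] = max(2+24, 11+15) = 26
best[9] = max(2+26, 11+22) = 33
best[10] = max(2+33, 11+24, 55+0) = 55
best[11] = max(2+55, 11+26, 55+2) = 57
best[12] = max(2+57, 11+33, 55+4) = 59
best[13] = max(2+59, 11+55, 55+11, 53+0) = 66
One optimal cutting: 10 + 3 → 66.

66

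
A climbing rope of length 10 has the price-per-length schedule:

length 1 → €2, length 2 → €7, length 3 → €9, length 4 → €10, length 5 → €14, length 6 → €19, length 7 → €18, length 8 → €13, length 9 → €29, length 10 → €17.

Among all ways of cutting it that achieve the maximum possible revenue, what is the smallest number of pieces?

5

Build r[k] bottom-up: r[k] = max over allowed piece i of (p[i] + r[k−i]).
r[1] = 2
r[2] = max(2+2, 7+0) = 7
r[3] = max(2+7, 7+2, 9+0) = 9
r[4] = max(2+9, 7+7, 9+2, 10+0) = 14
r[5] = max(2+14, 7+9, 9+7, 10+2, 14+0) = 16
r[6] = max(2+16, 7+14, 9+9, 10+7, 14+2, 19+0) = 21
r[7] = max(2+21, 7+16, 9+14, …, 19+2, 18+0) = 23
r[8] = max(2+23, 7+21, 9+16, …, 18+2, 13+0) = 28
r[9] = max(2+28, 7+23, 9+21, …, 13+2, 29+0) = 30
r[10] = max(2+30, 7+28, 9+23, …, 29+2, 17+0) = 35
Maximum revenue is €35.
Now minimize piece count subject to staying optimal: for each k, pieces[k] = 1 + min over i with p[i]+r[k−i]=r[k] of pieces[k−i].
pieces[7] = 3
pieces[8] = 4
pieces[9] = 4
pieces[10] = 5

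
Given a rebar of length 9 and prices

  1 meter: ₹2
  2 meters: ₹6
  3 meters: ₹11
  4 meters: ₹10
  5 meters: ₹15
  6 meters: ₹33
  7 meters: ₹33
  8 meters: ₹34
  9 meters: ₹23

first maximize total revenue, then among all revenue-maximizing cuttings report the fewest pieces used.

2

Build r[k] bottom-up: r[k] = max over allowed piece i of (p[i] + r[k−i]).
r[1] = 2
r[2] = 6
r[3] = 11
r[4] = 13  (first piece 1, then r[3]=11)
r[5] = 17  (first piece 2, then r[3]=11)
r[6] = 33
r[7] = 35  (first piece 1, then r[6]=33)
r[8] = 39  (first piece 2, then r[6]=33)
r[9] = 44  (first piece 3, then r[6]=33)
Maximum revenue is ₹44.
Now minimize piece count subject to staying optimal: for each k, pieces[k] = 1 + min over i with p[i]+r[k−i]=r[k] of pieces[k−i].
pieces[6] = 1
pieces[7] = 2
pieces[8] = 2
pieces[9] = 2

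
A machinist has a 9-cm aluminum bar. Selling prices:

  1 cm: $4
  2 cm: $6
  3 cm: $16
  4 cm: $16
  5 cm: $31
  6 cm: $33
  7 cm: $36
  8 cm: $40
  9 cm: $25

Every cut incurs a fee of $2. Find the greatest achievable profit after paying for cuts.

Let v[k] be the best obtainable value from length k. For each k, try every first piece i and keep the best of price[i] + v[k−i] minus the 2 cut fee when i<k.
v[1] = 4
v[2] = max(4+4-2, 6+0) = 6
v[3] = max(4+6-2, 6+4-2, 16+0) = 16
v[4] = max(4+16-2, 6+6-2, 16+4-2, 16+0) = 18
v[5] = max(4+18-2, 6+16-2, 16+6-2, 16+4-2, 31+0) = 31
v[6] = max(4+31-2, 6+18-2, 16+16-2, 16+6-2, 31+4-2, 33+0) = 33
v[7] = max(4+33-2, 6+31-2, 16+18-2, …, 33+4-2, 36+0) = 36
v[8] = max(4+36-2, 6+33-2, 16+31-2, …, 36+4-2, 40+0) = 45
v[9] = max(4+45-2, 6+36-2, 16+33-2, …, 40+4-2, 25+0) = 47
One optimal plan: pieces 5 + 3 + 1 (2 cuts) → $51 − $4 = $47.

47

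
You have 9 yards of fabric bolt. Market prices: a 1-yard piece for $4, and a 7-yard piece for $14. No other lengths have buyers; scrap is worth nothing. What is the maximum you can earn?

Consider every possible first cut. best[k] is the best of p[i]+best[k−i] over all sellable i≤k.
best[1] = 4
best[2] = 8  (first piece 1, then best[1]=4)
best[3] = 12  (first piece 1, then best[2]=8)
best[4] = 16  (first piece 1, then best[3]=12)
best[5] = 20  (first piece 1, then best[4]=16)
best[6] = 24  (first piece 1, then best[5]=20)
best[7] = 28  (first piece 1, then best[6]=24)
best[8] = 32  (first piece 1, then best[7]=28)
best[9] = 36  (first piece 1, then best[8]=32)
One optimal cutting: 1 + 1 + 1 + 1 + 1 + 1 + 1 + 1 + 1 → $36.

36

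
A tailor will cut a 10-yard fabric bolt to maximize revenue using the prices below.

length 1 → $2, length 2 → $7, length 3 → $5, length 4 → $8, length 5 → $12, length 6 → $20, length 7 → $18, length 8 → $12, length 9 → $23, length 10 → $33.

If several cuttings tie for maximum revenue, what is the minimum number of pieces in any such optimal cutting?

5

Build r[k] bottom-up: r[k] = max over allowed piece i of (p[i] + r[k−i]).
r[1] = 2
r[2] = 7
r[3] = 9  (first piece 1, then r[2]=7)
r[4] = 14  (first piece 2, then r[2]=7)
r[5] = 16  (first piece 1, then r[4]=14)
r[6] = 21  (first piece 2, then r[4]=14)
r[7] = 23  (first piece 1, then r[6]=21)
r[8] = 28  (first piece 2, then r[6]=21)
r[9] = 30  (first piece 1, then r[8]=28)
r[10] = 35  (first piece 2, then r[8]=28)
Maximum revenue is $35.
Now minimize piece count subject to staying optimal: for each k, pieces[k] = 1 + min over i with p[i]+r[k−i]=r[k] of pieces[k−i].
pieces[7] = 4
pieces[8] = 4
pieces[9] = 5
pieces[10] = 5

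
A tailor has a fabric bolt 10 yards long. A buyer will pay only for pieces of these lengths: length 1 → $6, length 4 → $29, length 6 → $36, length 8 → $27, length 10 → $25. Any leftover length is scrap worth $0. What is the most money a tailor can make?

Build best[k] bottom-up: best[k] = max over allowed piece i of (p[i] + best[k−i]).
best[1] = 6
best[2] = 12  (first piece 1, then best[1]=6)
best[3] = 18  (first piece 1, then best[2]=12)
best[4] = max(6+18, 29+0) = 29
best[5] = max(6+29, 29+6) = 35
best[6] = max(6+35, 29+12, 36+0) = 41
best[7] = max(6+41, 29+18, 36+6) = 47
best[8] = max(6+47, 29+29, 36+12, 27+0) = 58
best[9] = max(6+58, 29+35, 36+18, 27+6) = 64
best[10] = max(6+64, 29+41, 36+29, 27+12, 25+0) = 70
One optimal cutting: 4 + 4 + 1 + 1 → $70.

70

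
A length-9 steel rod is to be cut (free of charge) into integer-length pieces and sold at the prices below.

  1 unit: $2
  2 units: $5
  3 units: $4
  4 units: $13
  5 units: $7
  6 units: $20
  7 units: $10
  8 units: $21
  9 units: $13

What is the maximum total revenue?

28

Let best[k] be the best obtainable value from length k. For each k, try every first piece i and keep the best of price[i] + best[k−i].
best[1] = 2
best[2] = max(2+2, 5+0) = 5
best[3] = max(2+5, 5+2, 4+0) = 7
best[4] = max(2+7, 5+5, 4+2, 13+0) = 13
best[5] = max(2+13, 5+7, 4+5, 13+2, 7+0) = 15
best[6] = max(2+15, 5+13, 4+7, 13+5, 7+2, 20+0) = 20
best[7] = max(2+20, 5+15, 4+13, …, 20+2, 10+0) = 22
best[8] = max(2+22, 5+20, 4+15, …, 10+2, 21+0) = 26
best[9] = max(2+26, 5+22, 4+20, …, 21+2, 13+0) = 28
One optimal cutting: 4 + 4 + 1 → $13 + $13 + $2 = $28.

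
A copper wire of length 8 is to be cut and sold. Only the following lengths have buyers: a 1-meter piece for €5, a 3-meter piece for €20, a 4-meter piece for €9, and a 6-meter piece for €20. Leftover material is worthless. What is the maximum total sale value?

50

Consider every possible first cut. r[k] is the best of p[i]+r[k−i] over all sellable i≤k.
r[1] = 5
r[2] = 10  (first piece 1, then r[1]=5)
r[3] = max(5+10, 20+0) = 20
r[4] = max(5+20, 20+5, 9+0) = 25
r[5] = max(5+25, 20+10, 9+5) = 30
r[6] = max(5+30, 20+20, 9+10, 20+0) = 40
r[7] = max(5+40, 20+25, 9+20, 20+5) = 45
r[8] = max(5+45, 20+30, 9+25, 20+10) = 50
One optimal cutting: 3 + 3 + 1 + 1 → €50.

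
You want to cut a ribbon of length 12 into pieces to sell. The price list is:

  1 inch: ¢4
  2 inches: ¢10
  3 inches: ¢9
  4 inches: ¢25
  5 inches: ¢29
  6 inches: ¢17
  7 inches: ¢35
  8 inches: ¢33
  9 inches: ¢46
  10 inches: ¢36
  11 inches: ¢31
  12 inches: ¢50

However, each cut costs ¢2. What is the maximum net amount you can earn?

Consider every possible first cut. v[k] is the best of p[i]+v[k−i] over all sellable i≤k, charging 2 whenever i<k.
v[1] = 4
v[2] = 10
v[3] = 12  (first piece 1, then v[2]=10)
v[4] = 25
v[5] = 29
v[6] = 33  (first piece 2, then v[4]=25)
v[7] = 37  (first piece 2, then v[5]=29)
v[8] = 48  (first piece 4, then v[4]=25)
v[9] = 52  (first piece 4, then v[5]=29)
v[10] = 56  (first piece 2, then v[8]=48)
v[11] = 60  (first piece 2, then v[9]=52)
v[12] = 71  (first piece 4, then v[8]=48)
One optimal plan: pieces 4 + 4 + 4 (2 cuts) → ¢75 − ¢4 = ¢71.

71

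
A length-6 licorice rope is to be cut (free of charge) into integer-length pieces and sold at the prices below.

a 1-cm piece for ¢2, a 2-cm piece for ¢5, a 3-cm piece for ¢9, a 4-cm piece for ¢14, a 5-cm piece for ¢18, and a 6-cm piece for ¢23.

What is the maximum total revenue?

Build R[k] bottom-up: R[k] = max over allowed piece i of (p[i] + R[k−i]).
R[1] = 2
R[2] = max(2+2, 5+0) = 5
R[3] = max(2+5, 5+2, 9+0) = 9
R[4] = max(2+9, 5+5, 9+2, 14+0) = 14
R[5] = max(2+14, 5+9, 9+5, 14+2, 18+0) = 18
R[6] = max(2+18, 5+14, 9+9, 14+5, 18+2, 23+0) = 23
Best is to sell the whole 6-cm piece uncut for ¢23.

23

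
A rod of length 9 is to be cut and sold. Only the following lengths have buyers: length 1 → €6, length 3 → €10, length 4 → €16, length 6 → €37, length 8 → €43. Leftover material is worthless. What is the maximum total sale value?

Build f[k] bottom-up: f[k] = max over allowed piece i of (p[i] + f[k−i]).
f[1] = 6
f[2] = 12  (first piece 1, then f[1]=6)
f[3] = max(6+12, 10+0) = 18
f[4] = max(6+18, 10+6, 16+0) = 24
f[5] = max(6+24, 10+12, 16+6) = 30
f[6] = max(6+30, 10+18, 16+12, 37+0) = 37
f[7] = max(6+37, 10+24, 16+18, 37+6) = 43
f[8] = max(6+43, 10+30, 16+24, 37+12, 43+0) = 49
f[9] = max(6+49, 10+37, 16+30, 37+18, 43+6) = 55
One optimal cutting: 6 + 1 + 1 + 1 → €55.

55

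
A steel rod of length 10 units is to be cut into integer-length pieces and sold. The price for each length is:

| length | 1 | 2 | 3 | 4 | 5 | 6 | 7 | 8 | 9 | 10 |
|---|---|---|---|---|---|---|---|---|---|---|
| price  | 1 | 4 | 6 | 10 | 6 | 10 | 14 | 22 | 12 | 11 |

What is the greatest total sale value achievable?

Consider every possible first cut. v[k] is the best of p[i]+v[k−i] over all sellable i≤k.
v[1] = 1
v[2] = max(1+1, 4+0) = 4
v[3] = max(1+4, 4+1, 6+0) = 6
v[4] = max(1+6, 4+4, 6+1, 10+0) = 10
v[5] = max(1+10, 4+6, 6+4, 10+1, 6+0) = 11
v[6] = max(1+11, 4+10, 6+6, 10+4, 6+1, 10+0) = 14
v[7] = max(1+14, 4+11, 6+10, …, 10+1, 14+0) = 16
v[8] = max(1+16, 4+14, 6+11, …, 14+1, 22+0) = 22
v[9] = max(1+22, 4+16, 6+14, …, 22+1, 12+0) = 23
v[10] = max(1+23, 4+22, 6+16, …, 12+1, 11+0) = 26
One optimal cutting: 8 + 2 → $22 + $4 = $26.

26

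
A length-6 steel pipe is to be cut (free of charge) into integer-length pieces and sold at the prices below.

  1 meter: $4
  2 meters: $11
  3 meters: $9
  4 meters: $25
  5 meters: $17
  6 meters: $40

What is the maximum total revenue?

Consider every possible first cut. R[k] is the best of p[i]+R[k−i] over all sellable i≤k.
R[1] = 4
R[2] = max(4+4, 11+0) = 11
R[3] = max(4+11, 11+4, 9+0) = 15
R[4] = max(4+15, 11+11, 9+4, 25+0) = 25
R[5] = max(4+25, 11+15, 9+11, 25+4, 17+0) = 29
R[6] = max(4+29, 11+25, 9+15, 25+11, 17+4, 40+0) = 40
Best is to sell the whole 6-meter piece uncut for $40.

40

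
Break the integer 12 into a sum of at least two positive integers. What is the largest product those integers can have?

81

Let m[k] be the best product for length k (with at least one cut). For each first piece i, the rest contributes max(k−i, m[k−i]).
m[2] = 1*max(1,0) = 1*1 = 1
m[3] = 1*max(2,1) = 1*2 = 2
m[4] = 2*max(2,1) = 2*2 = 4
m[5] = 2*max(3,2) = 2*3 = 6
m[6] = 3*max(3,2) = 3*3 = 9
m[7] = 2*max(5,6) = 2*6 = 12
m[8] = 2*max(6,9) = 2*9 = 18
m[9] = 3*max(6,9) = 3*9 = 27
m[10] = 2*max(8,18) = 2*18 = 36
m[11] = 2*max(9,27) = 2*27 = 54
m[12] = 3*max(9,27) = 3*27 = 81
One optimal split: 3 + 3 + 3 + 3; product 3*3*3*3 = 81.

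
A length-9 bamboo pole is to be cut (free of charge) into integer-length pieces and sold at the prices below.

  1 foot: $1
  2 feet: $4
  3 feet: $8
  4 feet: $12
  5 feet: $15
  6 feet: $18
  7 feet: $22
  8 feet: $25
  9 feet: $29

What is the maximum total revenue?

29

Build best[k] bottom-up: best[k] = max over allowed piece i of (p[i] + best[k−i]).
best[1] = 1
best[2] = max(1+1, 4+0) = 4
best[3] = max(1+4, 4+1, 8+0) = 8
best[4] = max(1+8, 4+4, 8+1, 12+0) = 12
best[5] = max(1+12, 4+8, 8+4, 12+1, 15+0) = 15
best[6] = max(1+15, 4+12, 8+8, 12+4, 15+1, 18+0) = 18
best[7] = max(1+18, 4+15, 8+12, …, 18+1, 22+0) = 22
best[8] = max(1+22, 4+18, 8+15, …, 22+1, 25+0) = 25
best[9] = max(1+25, 4+22, 8+18, …, 25+1, 29+0) = 29
Best is to sell the whole 9-foot piece uncut for $29.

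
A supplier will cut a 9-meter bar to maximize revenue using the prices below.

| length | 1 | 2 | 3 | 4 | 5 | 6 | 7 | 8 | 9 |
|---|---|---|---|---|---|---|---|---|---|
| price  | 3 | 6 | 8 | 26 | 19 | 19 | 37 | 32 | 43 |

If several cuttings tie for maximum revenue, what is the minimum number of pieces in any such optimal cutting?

Consider every possible first cut. r[k] is the best of p[i]+r[k−i] over all sellable i≤k.
r[1] = 3
r[2] = max(3+3, 6+0) = 6
r[3] = max(3+6, 6+3, 8+0) = 9
r[4] = max(3+9, 6+6, 8+3, 26+0) = 26
r[5] = max(3+26, 6+9, 8+6, 26+3, 19+0) = 29
r[6] = max(3+29, 6+26, 8+9, 26+6, 19+3, 19+0) = 32
r[7] = max(3+32, 6+29, 8+26, …, 19+3, 37+0) = 37
r[8] = max(3+37, 6+32, 8+29, …, 37+3, 32+0) = 52
r[9] = max(3+52, 6+37, 8+32, …, 32+3, 43+0) = 55
Maximum revenue is 55.
Now minimize piece count subject to staying optimal: for each k, pieces[k] = 1 + min over i with p[i]+r[k−i]=r[k] of pieces[k−i].
pieces[6] = 2
pieces[7] = 1
pieces[8] = 2
pieces[9] = 3

3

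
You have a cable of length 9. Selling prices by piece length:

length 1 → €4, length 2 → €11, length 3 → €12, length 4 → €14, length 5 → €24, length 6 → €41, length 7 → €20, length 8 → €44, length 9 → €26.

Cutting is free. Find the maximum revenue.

Build v[k] bottom-up: v[k] = max over allowed piece i of (p[i] + v[k−i]).
v[1] = 4
v[2] = max(4+4, 11+0) = 11
v[3] = max(4+11, 11+4, 12+0) = 15
v[4] = max(4+15, 11+11, 12+4, 14+0) = 22
v[5] = max(4+22, 11+15, 12+11, 14+4, 24+0) = 26
v[6] = max(4+26, 11+22, 12+15, 14+11, 24+4, 41+0) = 41
v[7] = max(4+41, 11+26, 12+22, …, 41+4, 20+0) = 45
v[8] = max(4+45, 11+41, 12+26, …, 20+4, 44+0) = 52
v[9] = max(4+52, 11+45, 12+41, …, 44+4, 26+0) = 56
One optimal cutting: 6 + 2 + 1 → €41 + €11 + €4 = €56.

56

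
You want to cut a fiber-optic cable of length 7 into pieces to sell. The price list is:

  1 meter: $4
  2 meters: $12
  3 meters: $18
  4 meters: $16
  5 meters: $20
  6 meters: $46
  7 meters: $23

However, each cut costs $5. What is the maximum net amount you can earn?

Let r[k] be the best obtainable value from length k. For each k, try every first piece i and keep the best of price[i] + r[k−i] minus the 5 cut fee when i<k.
r[1] = 4
r[2] = 12
r[3] = 18
r[4] = 19  (first piece 2, then r[2]=12)
r[5] = 25  (first piece 2, then r[3]=18)
r[6] = 46
r[7] = 45  (first piece 1, then r[6]=46)
One optimal plan: pieces 6 + 1 (1 cut) → $50 − $5 = $45.

45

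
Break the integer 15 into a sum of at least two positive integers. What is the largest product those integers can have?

243

Let f[k] be the best product for length k (with at least one cut). For each first piece i, the rest contributes max(k−i, f[k−i]).
f[2] = 1×max(1,0) = 1×1 = 1
f[3] = max(1×2, 2×1) = 2
f[4] = max(1×3, 2×2, 3×1) = 4
f[5] = max(1×4, 2×3, 3×2, 4×1) = 6
f[6] = max(1×6, 2×4, 3×3, 4×2, 5×1) = 9
f[7] = max(1×9, 2×6, 3×4, 4×3, 5×2, 6×1) = 12
f[8] = max(1×12, 2×9, 3×6, …, 6×2, 7×1) = 18
f[9] = max(1×18, 2×12, 3×9, …, 7×2, 8×1) = 27
f[10] = max(1×27, 2×18, 3×12, …, 8×2, 9×1) = 36
f[11] = max(1×36, 2×27, 3×18, …, 9×2, 10×1) = 54
f[12] = max(1×54, 2×36, 3×27, …, 10×2, 11×1) = 81
f[13] = max(1×81, 2×54, 3×36, …, 11×2, 12×1) = 108
f[14] = max(1×108, 2×81, 3×54, …, 12×2, 13×1) = 162
f[15] = max(1×162, 2×108, 3×81, …, 13×2, 14×1) = 243
One optimal split: 3 + 3 + 3 + 3 + 3; product 3×3×3×3×3 = 243.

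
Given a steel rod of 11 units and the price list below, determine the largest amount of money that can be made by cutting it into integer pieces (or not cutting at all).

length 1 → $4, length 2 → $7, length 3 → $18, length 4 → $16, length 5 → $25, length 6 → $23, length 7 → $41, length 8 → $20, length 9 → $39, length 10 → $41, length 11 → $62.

Build R[k] bottom-up: R[k] = max over allowed piece i of (p[i] + R[k−i]).
R[1] = 4
R[2] = 8  (first piece 1, then R[1]=4)
R[3] = 18
R[4] = 22  (first piece 1, then R[3]=18)
R[5] = 26  (first piece 1, then R[4]=22)
R[6] = 36  (first piece 3, then R[3]=18)
R[7] = 41
R[8] = 45  (first piece 1, then R[7]=41)
R[9] = 54  (first piece 3, then R[6]=36)
R[10] = 59  (first piece 3, then R[7]=41)
R[11] = 63  (first piece 1, then R[10]=59)
One optimal cutting: 7 + 3 + 1 → $41 + $18 + $4 = $63.

63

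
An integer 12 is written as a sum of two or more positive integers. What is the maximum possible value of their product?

Fill P[k] for k=2..12: at each k try every first piece i and multiply by the better of (k−i) uncut or P[k−i].
Small cases: P[2]=1, P[3]=2, P[4]=4, P[5]=6, P[6]=9, P[7]=12.
P[8] = 2×max(6,9) = 2×9 = 18
P[9] = 3×max(6,9) = 3×9 = 27
P[10] = 2×max(8,18) = 2×18 = 36
P[11] = 2×max(9,27) = 2×27 = 54
P[12] = 3×max(9,27) = 3×27 = 81
One optimal split: 3 + 3 + 3 + 3; product 3×3×3×3 = 81.

81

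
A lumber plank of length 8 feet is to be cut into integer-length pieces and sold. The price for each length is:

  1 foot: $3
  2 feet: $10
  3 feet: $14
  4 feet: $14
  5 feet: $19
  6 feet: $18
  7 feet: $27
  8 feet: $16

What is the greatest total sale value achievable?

Let R[k] be the best obtainable value from length k. For each k, try every first piece i and keep the best of price[i] + R[k−i].
R[1] = 3
R[2] = max(3+3, 10+0) = 10
R[3] = max(3+10, 10+3, 14+0) = 14
R[4] = max(3+14, 10+10, 14+3, 14+0) = 20
R[5] = max(3+20, 10+14, 14+10, 14+3, 19+0) = 24
R[6] = max(3+24, 10+20, 14+14, 14+10, 19+3, 18+0) = 30
R[7] = max(3+30, 10+24, 14+20, …, 18+3, 27+0) = 34
R[8] = max(3+34, 10+30, 14+24, …, 27+3, 16+0) = 40
One optimal cutting: 2 + 2 + 2 + 2 → $10 + $10 + $10 + $10 = $40.

40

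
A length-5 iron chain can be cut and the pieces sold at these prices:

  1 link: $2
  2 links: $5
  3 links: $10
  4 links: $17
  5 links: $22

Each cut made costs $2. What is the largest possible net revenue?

Build net[k] bottom-up: net[k] = max over allowed piece i of (p[i] + net[k−i]) − 2 per cut.
net[1] = 2
net[2] = 5
net[3] = 10
net[4] = 17
net[5] = 22
Best is to make no cuts and sell whole for $22.

22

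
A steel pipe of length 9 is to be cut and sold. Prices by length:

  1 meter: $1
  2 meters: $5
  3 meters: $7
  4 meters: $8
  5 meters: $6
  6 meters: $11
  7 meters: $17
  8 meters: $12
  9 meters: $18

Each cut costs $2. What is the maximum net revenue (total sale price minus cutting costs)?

Consider every possible first cut. v[k] is the best of p[i]+v[k−i] over all sellable i≤k, charging 2 whenever i<k.
v[1] = 1
v[2] = 5
v[3] = 7
v[4] = 8  (first piece 2, then v[2]=5)
v[5] = 10  (first piece 2, then v[3]=7)
v[6] = 12  (first piece 3, then v[3]=7)
v[7] = 17
v[8] = 16  (first piece 1, then v[7]=17)
v[9] = 20  (first piece 2, then v[7]=17)
One optimal plan: pieces 7 + 2 (1 cut) → $22 − $2 = $20.

20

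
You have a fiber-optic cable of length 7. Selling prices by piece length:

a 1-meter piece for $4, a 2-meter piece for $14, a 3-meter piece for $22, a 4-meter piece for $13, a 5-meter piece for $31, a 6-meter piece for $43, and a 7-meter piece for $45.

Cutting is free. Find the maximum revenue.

Consider every possible first cut. R[k] is the best of p[i]+R[k−i] over all sellable i≤k.
R[1] = 4
R[2] = max(4+4, 14+0) = 14
R[3] = max(4+14, 14+4, 22+0) = 22
R[4] = max(4+22, 14+14, 22+4, 13+0) = 28
R[5] = max(4+28, 14+22, 22+14, 13+4, 31+0) = 36
R[6] = max(4+36, 14+28, 22+22, 13+14, 31+4, 43+0) = 44
R[7] = max(4+44, 14+36, 22+28, …, 43+4, 45+0) = 50
One optimal cutting: 3 + 2 + 2 → $22 + $14 + $14 = $50.

50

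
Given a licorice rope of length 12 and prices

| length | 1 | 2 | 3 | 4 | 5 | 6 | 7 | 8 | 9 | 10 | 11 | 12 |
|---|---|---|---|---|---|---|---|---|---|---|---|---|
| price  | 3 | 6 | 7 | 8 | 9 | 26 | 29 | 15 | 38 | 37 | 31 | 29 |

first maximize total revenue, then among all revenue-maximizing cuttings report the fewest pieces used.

2

Consider every possible first cut. r[k] is the best of p[i]+r[k−i] over all sellable i≤k.
r[1] = 3
r[2] = max(3+3, 6+0) = 6
r[3] = max(3+6, 6+3, 7+0) = 9
r[4] = max(3+9, 6+6, 7+3, 8+0) = 12
r[5] = max(3+12, 6+9, 7+6, 8+3, 9+0) = 15
r[6] = max(3+15, 6+12, 7+9, 8+6, 9+3, 26+0) = 26
r[7] = max(3+26, 6+15, 7+12, …, 26+3, 29+0) = 29
r[8] = max(3+29, 6+26, 7+15, …, 29+3, 15+0) = 32
r[9] = max(3+32, 6+29, 7+26, …, 15+3, 38+0) = 38
r[10] = max(3+38, 6+32, 7+29, …, 38+3, 37+0) = 41
r[11] = max(3+41, 6+38, 7+32, …, 37+3, 31+0) = 44
r[12] = max(3+44, 6+41, 7+38, …, 31+3, 29+0) = 52
Maximum revenue is ¢52.
Now minimize piece count subject to staying optimal: for each k, pieces[k] = 1 + min over i with p[i]+r[k−i]=r[k] of pieces[k−i].
pieces[9] = 1
pieces[10] = 2
pieces[11] = 2
pieces[12] = 2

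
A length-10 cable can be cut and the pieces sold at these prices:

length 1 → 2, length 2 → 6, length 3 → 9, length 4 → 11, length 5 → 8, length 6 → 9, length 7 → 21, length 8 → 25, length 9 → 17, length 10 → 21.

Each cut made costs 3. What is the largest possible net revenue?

28

Build r[k] bottom-up: r[k] = max over allowed piece i of (p[i] + r[k−i]) − 3 per cut.
r[1] = 2
r[2] = max(2+2-3, 6+0) = 6
r[3] = max(2+6-3, 6+2-3, 9+0) = 9
r[4] = max(2+9-3, 6+6-3, 9+2-3, 11+0) = 11
r[5] = max(2+11-3, 6+9-3, 9+6-3, 11+2-3, 8+0) = 12
r[6] = max(2+12-3, 6+11-3, 9+9-3, 11+6-3, 8+2-3, 9+0) = 15
r[7] = max(2+15-3, 6+12-3, 9+11-3, …, 9+2-3, 21+0) = 21
r[8] = max(2+21-3, 6+15-3, 9+12-3, …, 21+2-3, 25+0) = 25
r[9] = max(2+25-3, 6+21-3, 9+15-3, …, 25+2-3, 17+0) = 24
r[10] = max(2+24-3, 6+25-3, 9+21-3, …, 17+2-3, 21+0) = 28
One optimal plan: pieces 8 + 2 (1 cut) → 31 − 3 = 28.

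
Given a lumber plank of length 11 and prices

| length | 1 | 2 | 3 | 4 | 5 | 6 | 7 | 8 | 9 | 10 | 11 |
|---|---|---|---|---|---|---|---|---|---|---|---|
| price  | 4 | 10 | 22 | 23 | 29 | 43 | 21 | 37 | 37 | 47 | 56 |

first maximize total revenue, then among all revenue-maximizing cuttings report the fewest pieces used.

Build r[k] bottom-up: r[k] = max over allowed piece i of (p[i] + r[k−i]).
r[1] = 4
r[2] = max(4+4, 10+0) = 10
r[3] = max(4+10, 10+4, 22+0) = 22
r[4] = max(4+22, 10+10, 22+4, 23+0) = 26
r[5] = max(4+26, 10+22, 22+10, 23+4, 29+0) = 32
r[6] = max(4+32, 10+26, 22+22, 23+10, 29+4, 43+0) = 44
r[7] = max(4+44, 10+32, 22+26, …, 43+4, 21+0) = 48
r[8] = max(4+48, 10+44, 22+32, …, 21+4, 37+0) = 54
r[9] = max(4+54, 10+48, 22+44, …, 37+4, 37+0) = 66
r[10] = max(4+66, 10+54, 22+48, …, 37+4, 47+0) = 70
r[11] = max(4+70, 10+66, 22+54, …, 47+4, 56+0) = 76
Maximum revenue is $76.
Now minimize piece count subject to staying optimal: for each k, pieces[k] = 1 + min over i with p[i]+r[k−i]=r[k] of pieces[k−i].
pieces[8] = 3
pieces[9] = 3
pieces[10] = 4
pieces[11] = 4

4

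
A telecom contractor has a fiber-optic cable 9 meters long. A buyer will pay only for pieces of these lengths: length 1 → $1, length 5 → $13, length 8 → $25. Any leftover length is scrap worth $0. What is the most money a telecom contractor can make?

Consider every possible first cut. r[k] is the best of p[i]+r[k−i] over all sellable i≤k.
r[1] = 1
r[2] = 2  (first piece 1, then r[1]=1)
r[3] = 3  (first piece 1, then r[2]=2)
r[4] = 4  (first piece 1, then r[3]=3)
r[5] = max(1+4, 13+0) = 13
r[6] = max(1+13, 13+1) = 14
r[7] = max(1+14, 13+2) = 15
r[8] = max(1+15, 13+3, 25+0) = 25
r[9] = max(1+25, 13+4, 25+1) = 26
One optimal cutting: 8 + 1 → $26.

26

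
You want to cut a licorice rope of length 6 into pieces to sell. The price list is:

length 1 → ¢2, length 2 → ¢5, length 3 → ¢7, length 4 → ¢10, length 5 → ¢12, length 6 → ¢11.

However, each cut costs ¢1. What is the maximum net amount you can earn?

14

Build r[k] bottom-up: r[k] = max over allowed piece i of (p[i] + r[k−i]) − 1 per cut.
r[1] = 2
r[2] = max(2+2-1, 5+0) = 5
r[3] = max(2+5-1, 5+2-1, 7+0) = 7
r[4] = max(2+7-1, 5+5-1, 7+2-1, 10+0) = 10
r[5] = max(2+10-1, 5+7-1, 7+5-1, 10+2-1, 12+0) = 12
r[6] = max(2+12-1, 5+10-1, 7+7-1, 10+5-1, 12+2-1, 11+0) = 14
One optimal plan: pieces 4 + 2 (1 cut) → ¢15 − ¢1 = ¢14.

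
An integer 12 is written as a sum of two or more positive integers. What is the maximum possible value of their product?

Fill f[k] for k=2..12: at each k try every first piece i and multiply by the better of (k−i) uncut or f[k−i].
f[2] = 1×max(1,0) = 1×1 = 1
f[3] = 1×max(2,1) = 1×2 = 2
f[4] = 2×max(2,1) = 2×2 = 4
f[5] = 2×max(3,2) = 2×3 = 6
f[6] = 3×max(3,2) = 3×3 = 9
f[7] = 2×max(5,6) = 2×6 = 12
f[8] = 2×max(6,9) = 2×9 = 18
f[9] = 3×max(6,9) = 3×9 = 27
f[10] = 2×max(8,18) = 2×18 = 36
f[11] = 2×max(9,27) = 2×27 = 54
f[12] = 3×max(9,27) = 3×27 = 81
One optimal split: 3 + 3 + 3 + 3; product 3×3×3×3 = 81.

81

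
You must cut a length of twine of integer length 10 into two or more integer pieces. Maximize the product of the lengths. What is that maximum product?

Let prod[k] be the best product for length k (with at least one cut). For each first piece i, the rest contributes max(k−i, prod[k−i]).
prod[2] = 1*max(1,0) = 1*1 = 1
prod[3] = 1*max(2,1) = 1*2 = 2
prod[4] = 2*max(2,1) = 2*2 = 4
prod[5] = 2*max(3,2) = 2*3 = 6
prod[6] = 3*max(3,2) = 3*3 = 9
prod[7] = 2*max(5,6) = 2*6 = 12
prod[8] = 2*max(6,9) = 2*9 = 18
prod[9] = 3*max(6,9) = 3*9 = 27
prod[10] = 2*max(8,18) = 2*18 = 36
One optimal split: 3 + 3 + 2 + 2; product 3*3*2*2 = 36.

36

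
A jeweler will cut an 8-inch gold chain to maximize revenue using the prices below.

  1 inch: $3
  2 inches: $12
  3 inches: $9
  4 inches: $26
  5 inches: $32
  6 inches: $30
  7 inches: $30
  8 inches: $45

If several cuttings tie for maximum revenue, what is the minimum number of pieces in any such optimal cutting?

2

Consider every possible first cut. r[k] is the best of p[i]+r[k−i] over all sellable i≤k.
r[1] = 3
r[2] = 12
r[3] = 15  (first piece 1, then r[2]=12)
r[4] = 26
r[5] = 32
r[6] = 38  (first piece 2, then r[4]=26)
r[7] = 44  (first piece 2, then r[5]=32)
r[8] = 52  (first piece 4, then r[4]=26)
Maximum revenue is $52.
Now minimize piece count subject to staying optimal: for each k, pieces[k] = 1 + min over i with p[i]+r[k−i]=r[k] of pieces[k−i].
pieces[5] = 1
pieces[6] = 2
pieces[7] = 2
pieces[8] = 2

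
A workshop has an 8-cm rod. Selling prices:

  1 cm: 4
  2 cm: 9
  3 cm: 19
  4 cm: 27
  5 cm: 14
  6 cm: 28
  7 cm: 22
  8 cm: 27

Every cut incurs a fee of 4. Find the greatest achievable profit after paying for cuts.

Let v[k] be the best obtainable value from length k. For each k, try every first piece i and keep the best of price[i] + v[k−i] minus the 4 cut fee when i<k.
v[1] = 4
v[2] = 9
v[3] = 19
v[4] = 27
v[5] = 27  (first piece 1, then v[4]=27)
v[6] = 34  (first piece 3, then v[3]=19)
v[7] = 42  (first piece 3, then v[4]=27)
v[8] = 50  (first piece 4, then v[4]=27)
One optimal plan: pieces 4 + 4 (1 cut) → 54 − 4 = 50.

50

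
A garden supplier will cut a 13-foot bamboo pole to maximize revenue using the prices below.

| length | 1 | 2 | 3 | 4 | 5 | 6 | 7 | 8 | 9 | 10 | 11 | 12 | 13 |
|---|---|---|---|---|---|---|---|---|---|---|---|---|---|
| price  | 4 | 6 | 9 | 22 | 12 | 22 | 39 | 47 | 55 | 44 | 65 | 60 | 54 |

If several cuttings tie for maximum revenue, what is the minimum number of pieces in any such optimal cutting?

2

Consider every possible first cut. r[k] is the best of p[i]+r[k−i] over all sellable i≤k.
r[1] = 4
r[2] = max(4+4, 6+0) = 8
r[3] = max(4+8, 6+4, 9+0) = 12
r[4] = max(4+12, 6+8, 9+4, 22+0) = 22
r[5] = max(4+22, 6+12, 9+8, 22+4, 12+0) = 26
r[6] = max(4+26, 6+22, 9+12, 22+8, 12+4, 22+0) = 30
r[7] = max(4+30, 6+26, 9+22, …, 22+4, 39+0) = 39
r[8] = max(4+39, 6+30, 9+26, …, 39+4, 47+0) = 47
r[9] = max(4+47, 6+39, 9+30, …, 47+4, 55+0) = 55
r[10] = max(4+55, 6+47, 9+39, …, 55+4, 44+0) = 59
r[11] = max(4+59, 6+55, 9+47, …, 44+4, 65+0) = 65
r[12] = max(4+65, 6+59, 9+55, …, 65+4, 60+0) = 69
r[13] = max(4+69, 6+65, 9+59, …, 60+4, 54+0) = 77
Maximum revenue is $77.
Now minimize piece count subject to staying optimal: for each k, pieces[k] = 1 + min over i with p[i]+r[k−i]=r[k] of pieces[k−i].
pieces[10] = 2
pieces[11] = 1
pieces[12] = 2
pieces[13] = 2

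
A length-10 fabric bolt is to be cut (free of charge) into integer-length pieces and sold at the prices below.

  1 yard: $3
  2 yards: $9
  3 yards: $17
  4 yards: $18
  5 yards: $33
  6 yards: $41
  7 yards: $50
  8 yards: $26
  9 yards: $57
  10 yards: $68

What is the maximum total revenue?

68

Build R[k] bottom-up: R[k] = max over allowed piece i of (p[i] + R[k−i]).
R[1] = 3
R[2] = max(3+3, 9+0) = 9
R[3] = max(3+9, 9+3, 17+0) = 17
R[4] = max(3+17, 9+9, 17+3, 18+0) = 20
R[5] = max(3+20, 9+17, 17+9, 18+3, 33+0) = 33
R[6] = max(3+33, 9+20, 17+17, 18+9, 33+3, 41+0) = 41
R[7] = max(3+41, 9+33, 17+20, …, 41+3, 50+0) = 50
R[8] = max(3+50, 9+41, 17+33, …, 50+3, 26+0) = 53
R[9] = max(3+53, 9+50, 17+41, …, 26+3, 57+0) = 59
R[10] = max(3+59, 9+53, 17+50, …, 57+3, 68+0) = 68
Best is to sell the whole 10-yard piece uncut for $68.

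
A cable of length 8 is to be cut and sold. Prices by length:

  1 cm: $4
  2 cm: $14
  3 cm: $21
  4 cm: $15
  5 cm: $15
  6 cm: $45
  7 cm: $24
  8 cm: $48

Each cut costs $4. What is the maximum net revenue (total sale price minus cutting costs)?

55

Let net[k] be the best obtainable value from length k. For each k, try every first piece i and keep the best of price[i] + net[k−i] minus the 4 cut fee when i<k.
net[1] = 4
net[2] = max(4+4-4, 14+0) = 14
net[3] = max(4+14-4, 14+4-4, 21+0) = 21
net[4] = max(4+21-4, 14+14-4, 21+4-4, 15+0) = 24
net[5] = max(4+24-4, 14+21-4, 21+14-4, 15+4-4, 15+0) = 31
net[6] = max(4+31-4, 14+24-4, 21+21-4, 15+14-4, 15+4-4, 45+0) = 45
net[7] = max(4+45-4, 14+31-4, 21+24-4, …, 45+4-4, 24+0) = 45
net[8] = max(4+45-4, 14+45-4, 21+31-4, …, 24+4-4, 48+0) = 55
One optimal plan: pieces 6 + 2 (1 cut) → $59 − $4 = $55.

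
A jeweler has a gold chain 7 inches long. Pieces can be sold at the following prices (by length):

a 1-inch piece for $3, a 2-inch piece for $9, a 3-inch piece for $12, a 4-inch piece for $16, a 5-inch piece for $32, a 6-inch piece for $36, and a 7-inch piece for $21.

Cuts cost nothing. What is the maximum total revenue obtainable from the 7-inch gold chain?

41

Consider every possible first cut. r[k] is the best of p[i]+r[k−i] over all sellable i≤k.
r[1] = 3
r[2] = 9
r[3] = 12  (first piece 1, then r[2]=9)
r[4] = 18  (first piece 2, then r[2]=9)
r[5] = 32
r[6] = 36
r[7] = 41  (first piece 2, then r[5]=32)
One optimal cutting: 5 + 2 → $32 + $9 = $41.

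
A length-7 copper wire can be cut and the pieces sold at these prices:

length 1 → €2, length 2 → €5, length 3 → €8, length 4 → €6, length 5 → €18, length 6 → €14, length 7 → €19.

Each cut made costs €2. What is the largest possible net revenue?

21

Consider every possible first cut. net[k] is the best of p[i]+net[k−i] over all sellable i≤k, charging 2 whenever i<k.
net[1] = 2
net[2] = 5
net[3] = 8
net[4] = 8  (first piece 1, then net[3]=8)
net[5] = 18
net[6] = 18  (first piece 1, then net[5]=18)
net[7] = 21  (first piece 2, then net[5]=18)
One optimal plan: pieces 5 + 2 (1 cut) → €23 − €2 = €21.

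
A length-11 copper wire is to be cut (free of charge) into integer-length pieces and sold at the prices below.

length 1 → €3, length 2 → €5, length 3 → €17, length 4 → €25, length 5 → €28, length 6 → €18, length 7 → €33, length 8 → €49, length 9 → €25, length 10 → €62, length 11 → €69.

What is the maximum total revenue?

Consider every possible first cut. v[k] is the best of p[i]+v[k−i] over all sellable i≤k.
v[1] = 3
v[2] = max(3+3, 5+0) = 6
v[3] = max(3+6, 5+3, 17+0) = 17
v[4] = max(3+17, 5+6, 17+3, 25+0) = 25
v[5] = max(3+25, 5+17, 17+6, 25+3, 28+0) = 28
v[6] = max(3+28, 5+25, 17+17, 25+6, 28+3, 18+0) = 34
v[7] = max(3+34, 5+28, 17+25, …, 18+3, 33+0) = 42
v[8] = max(3+42, 5+34, 17+28, …, 33+3, 49+0) = 50
v[9] = max(3+50, 5+42, 17+34, …, 49+3, 25+0) = 53
v[10] = max(3+53, 5+50, 17+42, …, 25+3, 62+0) = 62
v[11] = max(3+62, 5+53, 17+50, …, 62+3, 69+0) = 69
Best is to sell the whole 11-meter piece uncut for €69.

69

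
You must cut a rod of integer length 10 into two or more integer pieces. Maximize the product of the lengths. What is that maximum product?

Let P[k] be the best product for length k (with at least one cut). For each first piece i, the rest contributes max(k−i, P[k−i]).
P[2] = 1×max(1,0) = 1×1 = 1
P[3] = max(1×2, 2×1) = 2
P[4] = max(1×3, 2×2, 3×1) = 4
P[5] = max(1×4, 2×3, 3×2, 4×1) = 6
P[6] = max(1×6, 2×4, 3×3, 4×2, 5×1) = 9
P[7] = max(1×9, 2×6, 3×4, 4×3, 5×2, 6×1) = 12
P[8] = max(1×12, 2×9, 3×6, …, 6×2, 7×1) = 18
P[9] = max(1×18, 2×12, 3×9, …, 7×2, 8×1) = 27
P[10] = max(1×27, 2×18, 3×12, …, 8×2, 9×1) = 36
One optimal split: 3 + 3 + 2 + 2; product 3×3×2×2 = 36.

36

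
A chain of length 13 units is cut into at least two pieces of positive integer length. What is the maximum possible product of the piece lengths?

108

Define prod[k] = max over 1≤i<k of i · max(k−i, prod[k−i]); the inner max lets the remainder stay uncut if that's better.
prod[2] = 1·max(1,0) = 1·1 = 1
prod[3] = max(1·2, 2·1) = 2
prod[4] = max(1·3, 2·2, 3·1) = 4
prod[5] = max(1·4, 2·3, 3·2, 4·1) = 6
prod[6] = max(1·6, 2·4, 3·3, 4·2, 5·1) = 9
prod[7] = max(1·9, 2·6, 3·4, 4·3, 5·2, 6·1) = 12
prod[8] = max(1·12, 2·9, 3·6, …, 6·2, 7·1) = 18
prod[9] = max(1·18, 2·12, 3·9, …, 7·2, 8·1) = 27
prod[10] = max(1·27, 2·18, 3·12, …, 8·2, 9·1) = 36
prod[11] = max(1·36, 2·27, 3·18, …, 9·2, 10·1) = 54
prod[12] = max(1·54, 2·36, 3·27, …, 10·2, 11·1) = 81
prod[13] = max(1·81, 2·54, 3·36, …, 11·2, 12·1) = 108
One optimal split: 3 + 3 + 3 + 2 + 2; product 3·3·3·2·2 = 108.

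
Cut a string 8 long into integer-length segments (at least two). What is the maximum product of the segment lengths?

Fill m[k] for k=2..8: at each k try every first piece i and multiply by the better of (k−i) uncut or m[k−i].
m[2] = 1·max(1,0) = 1·1 = 1
m[3] = max(1·2, 2·1) = 2
m[4] = max(1·3, 2·2, 3·1) = 4
m[5] = max(1·4, 2·3, 3·2, 4·1) = 6
m[6] = max(1·6, 2·4, 3·3, 4·2, 5·1) = 9
m[7] = max(1·9, 2·6, 3·4, 4·3, 5·2, 6·1) = 12
m[8] = max(1·12, 2·9, 3·6, …, 6·2, 7·1) = 18
One optimal split: 3 + 3 + 2; product 3·3·2 = 18.

18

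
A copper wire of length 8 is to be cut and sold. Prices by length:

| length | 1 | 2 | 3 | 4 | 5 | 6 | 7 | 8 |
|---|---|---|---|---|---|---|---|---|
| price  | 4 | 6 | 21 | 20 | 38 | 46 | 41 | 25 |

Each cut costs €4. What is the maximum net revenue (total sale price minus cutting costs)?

Build r[k] bottom-up: r[k] = max over allowed piece i of (p[i] + r[k−i]) − 4 per cut.
r[1] = 4
r[2] = max(4+4-4, 6+0) = 6
r[3] = max(4+6-4, 6+4-4, 21+0) = 21
r[4] = max(4+21-4, 6+6-4, 21+4-4, 20+0) = 21
r[5] = max(4+21-4, 6+21-4, 21+6-4, 20+4-4, 38+0) = 38
r[6] = max(4+38-4, 6+21-4, 21+21-4, 20+6-4, 38+4-4, 46+0) = 46
r[7] = max(4+46-4, 6+38-4, 21+21-4, …, 46+4-4, 41+0) = 46
r[8] = max(4+46-4, 6+46-4, 21+38-4, …, 41+4-4, 25+0) = 55
One optimal plan: pieces 5 + 3 (1 cut) → €59 − €4 = €55.

55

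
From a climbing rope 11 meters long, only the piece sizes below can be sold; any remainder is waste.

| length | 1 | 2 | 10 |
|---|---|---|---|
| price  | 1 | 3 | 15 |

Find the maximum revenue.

16

Build f[k] bottom-up: f[k] = max over allowed piece i of (p[i] + f[k−i]).
f[1] = 1
f[2] = max(1+1, 3+0) = 3
f[3] = max(1+3, 3+1) = 4
f[4] = max(1+4, 3+3) = 6
f[5] = max(1+6, 3+4) = 7
f[6] = max(1+7, 3+6) = 9
f[7] = max(1+9, 3+7) = 10
f[8] = max(1+10, 3+9) = 12
f[9] = max(1+12, 3+10) = 13
f[10] = max(1+13, 3+12, 15+0) = 15
f[11] = max(1+15, 3+13, 15+1) = 16
One optimal cutting: 2 + 2 + 2 + 2 + 2 + 1 → €16.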